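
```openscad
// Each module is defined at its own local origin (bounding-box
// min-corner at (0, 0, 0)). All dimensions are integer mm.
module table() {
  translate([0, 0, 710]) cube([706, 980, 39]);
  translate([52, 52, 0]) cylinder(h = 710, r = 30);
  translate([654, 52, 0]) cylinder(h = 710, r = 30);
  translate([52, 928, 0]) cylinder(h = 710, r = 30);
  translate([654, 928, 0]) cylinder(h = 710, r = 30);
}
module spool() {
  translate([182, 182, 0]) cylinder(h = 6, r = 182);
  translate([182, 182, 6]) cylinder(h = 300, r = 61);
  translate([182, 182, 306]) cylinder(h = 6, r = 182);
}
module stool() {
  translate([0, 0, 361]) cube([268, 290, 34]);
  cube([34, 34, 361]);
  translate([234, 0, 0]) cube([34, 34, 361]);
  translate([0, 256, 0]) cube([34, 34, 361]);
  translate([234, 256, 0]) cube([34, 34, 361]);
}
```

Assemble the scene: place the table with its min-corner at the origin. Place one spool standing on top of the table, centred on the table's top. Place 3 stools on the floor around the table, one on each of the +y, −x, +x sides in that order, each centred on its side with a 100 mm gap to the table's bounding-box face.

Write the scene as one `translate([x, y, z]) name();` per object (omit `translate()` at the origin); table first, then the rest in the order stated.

table();
translate([171, 308, 749]) spool();
translate([219, 1080, 0]) stool();
translate([-368, 345, 0]) stool();
translate([806, 345, 0]) stool();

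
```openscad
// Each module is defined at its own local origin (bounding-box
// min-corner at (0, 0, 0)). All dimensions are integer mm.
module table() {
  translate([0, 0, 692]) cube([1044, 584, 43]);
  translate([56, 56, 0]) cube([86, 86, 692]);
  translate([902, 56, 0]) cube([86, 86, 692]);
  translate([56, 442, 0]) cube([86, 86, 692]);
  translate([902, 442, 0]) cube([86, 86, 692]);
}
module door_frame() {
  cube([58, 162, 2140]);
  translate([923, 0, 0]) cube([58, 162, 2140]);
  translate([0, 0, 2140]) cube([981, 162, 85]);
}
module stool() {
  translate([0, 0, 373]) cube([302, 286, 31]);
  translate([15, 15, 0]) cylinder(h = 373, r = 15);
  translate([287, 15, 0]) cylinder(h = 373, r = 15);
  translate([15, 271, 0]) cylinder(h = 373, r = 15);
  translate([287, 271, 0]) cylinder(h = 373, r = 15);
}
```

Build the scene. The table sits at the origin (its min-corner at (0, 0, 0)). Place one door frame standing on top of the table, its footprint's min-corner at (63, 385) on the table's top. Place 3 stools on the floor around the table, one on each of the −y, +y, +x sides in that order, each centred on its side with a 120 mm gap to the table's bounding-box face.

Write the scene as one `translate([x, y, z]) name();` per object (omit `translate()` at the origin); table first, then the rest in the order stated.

table();
translate([63, 385, 735]) door_frame();
translate([371, -406, 0]) stool();
translate([371, 704, 0]) stool();
translate([1164, 149, 0]) stool();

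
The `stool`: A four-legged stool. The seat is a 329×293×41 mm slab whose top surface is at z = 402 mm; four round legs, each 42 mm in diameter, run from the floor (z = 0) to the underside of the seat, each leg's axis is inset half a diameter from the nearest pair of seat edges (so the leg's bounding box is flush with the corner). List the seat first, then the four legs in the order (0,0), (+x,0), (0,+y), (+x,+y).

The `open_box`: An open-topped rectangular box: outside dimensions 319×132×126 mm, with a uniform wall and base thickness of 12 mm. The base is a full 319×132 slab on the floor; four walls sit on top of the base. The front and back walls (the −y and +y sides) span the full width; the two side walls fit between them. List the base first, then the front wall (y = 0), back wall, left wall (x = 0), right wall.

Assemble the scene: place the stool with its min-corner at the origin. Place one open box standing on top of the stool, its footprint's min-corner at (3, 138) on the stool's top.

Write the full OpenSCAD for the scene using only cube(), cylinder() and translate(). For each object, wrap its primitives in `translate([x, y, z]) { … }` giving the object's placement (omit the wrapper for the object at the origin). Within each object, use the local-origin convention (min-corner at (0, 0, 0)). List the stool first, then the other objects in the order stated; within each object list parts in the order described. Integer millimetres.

translate([0, 0, 361]) cube([329, 293, 41]);
translate([21, 21, 0]) cylinder(h = 361, r = 21);
translate([308, 21, 0]) cylinder(h = 361, r = 21);
translate([21, 272, 0]) cylinder(h = 361, r = 21);
translate([308, 272, 0]) cylinder(h = 361, r = 21);
translate([3, 138, 402]) {
  cube([319, 132, 12]);
  translate([0, 0, 12]) cube([319, 12, 114]);
  translate([0, 120, 12]) cube([319, 12, 114]);
  translate([0, 12, 12]) cube([12, 108, 114]);
  translate([307, 12, 12]) cube([12, 108, 114]);
}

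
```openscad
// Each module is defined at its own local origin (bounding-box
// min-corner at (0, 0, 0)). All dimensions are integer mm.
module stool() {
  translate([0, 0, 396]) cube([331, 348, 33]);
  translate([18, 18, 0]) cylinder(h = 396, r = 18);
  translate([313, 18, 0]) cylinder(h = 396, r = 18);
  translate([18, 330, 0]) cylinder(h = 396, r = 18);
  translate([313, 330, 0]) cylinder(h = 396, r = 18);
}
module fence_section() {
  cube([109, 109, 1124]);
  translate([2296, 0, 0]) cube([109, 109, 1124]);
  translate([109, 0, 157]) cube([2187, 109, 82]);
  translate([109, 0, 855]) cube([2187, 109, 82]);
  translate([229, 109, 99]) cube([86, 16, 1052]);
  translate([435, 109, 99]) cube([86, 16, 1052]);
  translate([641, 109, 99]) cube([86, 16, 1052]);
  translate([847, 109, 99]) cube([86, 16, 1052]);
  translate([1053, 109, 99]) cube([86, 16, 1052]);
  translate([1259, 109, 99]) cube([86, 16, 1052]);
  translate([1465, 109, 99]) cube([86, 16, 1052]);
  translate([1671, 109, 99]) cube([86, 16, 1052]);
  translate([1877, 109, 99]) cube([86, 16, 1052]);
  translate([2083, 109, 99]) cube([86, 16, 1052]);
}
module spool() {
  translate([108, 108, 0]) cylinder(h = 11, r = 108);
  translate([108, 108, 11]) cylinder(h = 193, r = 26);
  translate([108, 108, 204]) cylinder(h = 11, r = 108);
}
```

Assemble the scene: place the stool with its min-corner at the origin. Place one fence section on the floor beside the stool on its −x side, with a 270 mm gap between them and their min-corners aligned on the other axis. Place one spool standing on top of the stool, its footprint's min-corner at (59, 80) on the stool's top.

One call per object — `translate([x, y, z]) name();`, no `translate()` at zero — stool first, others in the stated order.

stool();
translate([-2675, 0, 0]) fence_section();
translate([59, 80, 429]) spool();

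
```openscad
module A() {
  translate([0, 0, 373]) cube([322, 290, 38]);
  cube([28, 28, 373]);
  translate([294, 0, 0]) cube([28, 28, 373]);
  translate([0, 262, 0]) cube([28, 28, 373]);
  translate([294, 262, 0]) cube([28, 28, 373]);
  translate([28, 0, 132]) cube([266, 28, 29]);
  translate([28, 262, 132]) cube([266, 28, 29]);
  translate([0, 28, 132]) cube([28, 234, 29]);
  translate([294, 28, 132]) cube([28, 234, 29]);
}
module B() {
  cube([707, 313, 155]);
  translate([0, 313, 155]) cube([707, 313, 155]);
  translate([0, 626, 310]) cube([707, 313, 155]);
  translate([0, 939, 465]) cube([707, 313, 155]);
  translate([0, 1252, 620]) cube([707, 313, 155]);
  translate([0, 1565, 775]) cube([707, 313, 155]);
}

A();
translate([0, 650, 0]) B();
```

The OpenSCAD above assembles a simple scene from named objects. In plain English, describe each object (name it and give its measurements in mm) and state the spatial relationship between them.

A is a four-legged stool. The seat is 322×290 mm, 38 mm thick, top at z = 411 mm. It stands on four square legs, each 28×28 mm in cross-section, from z = 0 to the seat underside, each flush with a corner of the seat. Four stretchers, 28 mm wide and 29 mm tall, connect adjacent legs with their undersides at z = 132 mm, each running between the inner faces of the legs it joins and aligned with the legs' outer faces on the other axis.

B is a run of 6 identical solid stair steps. Each tread is 707×313 mm and each step block is 155 mm high. Step 1 rests on the floor; step k is offset from step 1 by (k−1)×313 mm in y and (k−1)×155 mm in z.

The staircase is on the floor beside the stool on its +y side.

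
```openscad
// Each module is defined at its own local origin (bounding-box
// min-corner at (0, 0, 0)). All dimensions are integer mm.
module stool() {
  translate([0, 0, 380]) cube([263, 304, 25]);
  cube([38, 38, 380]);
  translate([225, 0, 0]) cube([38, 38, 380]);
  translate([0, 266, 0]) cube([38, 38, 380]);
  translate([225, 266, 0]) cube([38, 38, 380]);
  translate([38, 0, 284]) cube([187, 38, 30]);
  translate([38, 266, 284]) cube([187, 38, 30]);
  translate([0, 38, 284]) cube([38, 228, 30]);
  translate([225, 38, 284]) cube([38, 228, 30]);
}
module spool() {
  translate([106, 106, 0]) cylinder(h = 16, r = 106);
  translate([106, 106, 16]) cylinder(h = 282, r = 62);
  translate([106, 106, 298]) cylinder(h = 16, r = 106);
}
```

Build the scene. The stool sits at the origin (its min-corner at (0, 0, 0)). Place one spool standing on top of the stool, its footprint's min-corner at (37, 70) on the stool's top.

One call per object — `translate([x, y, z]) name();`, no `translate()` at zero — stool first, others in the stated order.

stool();
translate([37, 70, 405]) spool();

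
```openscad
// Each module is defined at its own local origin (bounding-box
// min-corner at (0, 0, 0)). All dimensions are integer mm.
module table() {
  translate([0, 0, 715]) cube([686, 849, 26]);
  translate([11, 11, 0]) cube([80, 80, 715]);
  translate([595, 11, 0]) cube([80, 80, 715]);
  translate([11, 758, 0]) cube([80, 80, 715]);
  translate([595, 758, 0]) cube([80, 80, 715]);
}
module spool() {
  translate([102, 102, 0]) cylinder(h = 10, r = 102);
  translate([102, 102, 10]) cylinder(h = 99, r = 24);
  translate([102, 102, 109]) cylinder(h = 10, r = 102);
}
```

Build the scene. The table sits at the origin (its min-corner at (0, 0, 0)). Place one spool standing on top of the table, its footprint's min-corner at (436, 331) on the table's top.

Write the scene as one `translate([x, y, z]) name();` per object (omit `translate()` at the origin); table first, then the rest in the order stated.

table();
translate([436, 331, 741]) spool();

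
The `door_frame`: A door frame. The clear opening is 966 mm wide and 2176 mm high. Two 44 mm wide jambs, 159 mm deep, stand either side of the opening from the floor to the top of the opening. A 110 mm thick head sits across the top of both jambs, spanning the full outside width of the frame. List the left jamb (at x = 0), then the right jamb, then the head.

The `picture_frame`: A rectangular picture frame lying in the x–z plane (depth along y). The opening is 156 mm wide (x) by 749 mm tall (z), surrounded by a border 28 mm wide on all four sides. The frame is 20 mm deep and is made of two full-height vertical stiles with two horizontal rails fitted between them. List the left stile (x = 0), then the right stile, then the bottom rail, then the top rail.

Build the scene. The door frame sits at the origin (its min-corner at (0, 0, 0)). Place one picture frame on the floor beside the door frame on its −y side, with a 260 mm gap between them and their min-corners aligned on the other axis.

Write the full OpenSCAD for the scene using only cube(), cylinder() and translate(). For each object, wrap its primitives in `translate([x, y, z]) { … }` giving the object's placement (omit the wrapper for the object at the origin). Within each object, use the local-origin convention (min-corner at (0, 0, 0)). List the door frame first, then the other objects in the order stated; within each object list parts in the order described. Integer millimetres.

cube([44, 159, 2176]);
translate([1010, 0, 0]) cube([44, 159, 2176]);
translate([0, 0, 2176]) cube([1054, 159, 110]);
translate([0, -280, 0]) {
  cube([28, 20, 805]);
  translate([184, 0, 0]) cube([28, 20, 805]);
  translate([28, 0, 0]) cube([156, 20, 28]);
  translate([28, 0, 777]) cube([156, 20, 28]);
}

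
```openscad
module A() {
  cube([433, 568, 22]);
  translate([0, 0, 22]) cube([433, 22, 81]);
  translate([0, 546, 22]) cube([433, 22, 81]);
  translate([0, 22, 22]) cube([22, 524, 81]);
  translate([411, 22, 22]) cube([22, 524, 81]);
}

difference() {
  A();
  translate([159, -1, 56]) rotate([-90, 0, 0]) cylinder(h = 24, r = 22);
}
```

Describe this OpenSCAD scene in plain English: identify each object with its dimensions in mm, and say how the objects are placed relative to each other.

A is an open-topped rectangular box: outside dimensions 433×568×103 mm, with a uniform wall and base thickness of 22 mm. The base is a full 433×568 slab on the floor; four walls sit on top of the base. The front and back walls (the −y and +y sides) span the full width; the two side walls fit between them.

The open box has a circular hole of radius 22 mm through its front wall, centred at (x = 159, z = 56).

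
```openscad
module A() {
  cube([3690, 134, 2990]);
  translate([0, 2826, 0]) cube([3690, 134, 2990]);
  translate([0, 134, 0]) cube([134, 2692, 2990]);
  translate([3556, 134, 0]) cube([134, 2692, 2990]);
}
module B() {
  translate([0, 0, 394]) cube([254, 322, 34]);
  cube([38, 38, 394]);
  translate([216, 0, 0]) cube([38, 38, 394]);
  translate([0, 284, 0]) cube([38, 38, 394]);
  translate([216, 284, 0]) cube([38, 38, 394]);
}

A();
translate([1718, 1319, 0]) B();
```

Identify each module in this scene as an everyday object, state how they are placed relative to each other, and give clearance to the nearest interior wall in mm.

A is a house frame. B is a stool. The stool sits inside the house frame, centred. The clearance to the nearest interior wall is 1185 mm.

Clearances: x = 1584, y = 1185; minimum 1185 mm.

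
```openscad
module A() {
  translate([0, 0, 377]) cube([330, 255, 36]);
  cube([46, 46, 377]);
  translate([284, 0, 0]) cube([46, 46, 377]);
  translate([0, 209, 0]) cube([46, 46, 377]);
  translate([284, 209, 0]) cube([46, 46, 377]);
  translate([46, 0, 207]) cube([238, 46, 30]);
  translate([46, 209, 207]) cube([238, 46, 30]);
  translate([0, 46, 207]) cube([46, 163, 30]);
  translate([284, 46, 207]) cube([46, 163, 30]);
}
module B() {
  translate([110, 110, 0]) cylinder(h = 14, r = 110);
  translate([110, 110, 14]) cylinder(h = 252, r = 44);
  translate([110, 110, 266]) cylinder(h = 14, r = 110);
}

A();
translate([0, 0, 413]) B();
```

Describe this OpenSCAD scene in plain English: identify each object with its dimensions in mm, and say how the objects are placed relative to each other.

A is a four-legged stool. The seat is 330×255 mm, 36 mm thick, top at z = 413 mm. It stands on four square legs, each 46×46 mm in cross-section, from z = 0 to the seat underside, each flush with a corner of the seat. Four stretchers, 46 mm wide and 30 mm tall, connect adjacent legs with their undersides at z = 207 mm, each running between the inner faces of the legs it joins and aligned with the legs' outer faces on the other axis.

B is a spool: two coaxial disc flanges of radius 110 mm and thickness 14 mm, joined by a core cylinder of radius 44 mm and height 252 mm. The lower flange rests on z = 0 and the three cylinders share a vertical axis.

The spool is on top of the stool.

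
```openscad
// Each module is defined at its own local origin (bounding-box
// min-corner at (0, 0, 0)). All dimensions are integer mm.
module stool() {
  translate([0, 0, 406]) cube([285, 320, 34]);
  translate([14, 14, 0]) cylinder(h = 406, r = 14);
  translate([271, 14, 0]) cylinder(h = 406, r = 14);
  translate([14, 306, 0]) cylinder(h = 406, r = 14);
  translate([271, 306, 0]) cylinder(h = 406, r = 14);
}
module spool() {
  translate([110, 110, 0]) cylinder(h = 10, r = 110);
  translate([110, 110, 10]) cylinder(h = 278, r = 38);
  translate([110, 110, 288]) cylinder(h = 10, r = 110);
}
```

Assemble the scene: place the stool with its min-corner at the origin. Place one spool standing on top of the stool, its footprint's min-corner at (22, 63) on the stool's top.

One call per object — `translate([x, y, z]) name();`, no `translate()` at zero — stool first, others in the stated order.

stool();
translate([22, 63, 440]) spool();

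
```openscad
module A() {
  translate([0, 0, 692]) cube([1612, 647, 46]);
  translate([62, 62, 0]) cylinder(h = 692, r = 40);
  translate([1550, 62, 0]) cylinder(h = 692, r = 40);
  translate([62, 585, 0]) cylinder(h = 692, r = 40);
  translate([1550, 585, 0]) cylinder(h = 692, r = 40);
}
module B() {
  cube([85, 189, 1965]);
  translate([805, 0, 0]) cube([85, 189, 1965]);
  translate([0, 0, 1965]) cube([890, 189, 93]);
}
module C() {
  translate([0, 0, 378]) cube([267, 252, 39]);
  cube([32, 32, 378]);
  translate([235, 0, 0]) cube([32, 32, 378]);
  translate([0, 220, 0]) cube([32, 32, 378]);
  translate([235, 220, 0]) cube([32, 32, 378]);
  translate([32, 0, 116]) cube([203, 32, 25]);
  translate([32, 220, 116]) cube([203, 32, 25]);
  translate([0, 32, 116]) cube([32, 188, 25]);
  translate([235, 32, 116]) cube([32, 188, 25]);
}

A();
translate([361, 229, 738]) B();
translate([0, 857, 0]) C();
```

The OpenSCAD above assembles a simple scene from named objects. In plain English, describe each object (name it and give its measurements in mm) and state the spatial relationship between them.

A is a table: top 1612 mm (x) × 647 mm (y), 46 mm thick, upper face at z = 738 mm, on four round legs of 80 mm diameter, each leg's bounding box inset 22 mm from the nearest pair of top edges, running from z = 0 to the bottom of the top.

B is a door frame. The clear opening is 720 mm wide and 1965 mm high. Two 85 mm wide jambs, 189 mm deep, stand either side of the opening from the floor to the top of the opening. A 93 mm thick head sits across the top of both jambs, spanning the full outside width of the frame.

C is a four-legged stool. The seat is 267×252 mm, 39 mm thick, top at z = 417 mm. It stands on four square legs, each 32×32 mm in cross-section, from z = 0 to the seat underside, each flush with a corner of the seat. Four stretchers, 32 mm wide and 25 mm tall, connect adjacent legs with their undersides at z = 116 mm, each running between the inner faces of the legs it joins and aligned with the legs' outer faces on the other axis.

The door frame is on top of the table, centred. The stool is on the floor beside the table on its +y side.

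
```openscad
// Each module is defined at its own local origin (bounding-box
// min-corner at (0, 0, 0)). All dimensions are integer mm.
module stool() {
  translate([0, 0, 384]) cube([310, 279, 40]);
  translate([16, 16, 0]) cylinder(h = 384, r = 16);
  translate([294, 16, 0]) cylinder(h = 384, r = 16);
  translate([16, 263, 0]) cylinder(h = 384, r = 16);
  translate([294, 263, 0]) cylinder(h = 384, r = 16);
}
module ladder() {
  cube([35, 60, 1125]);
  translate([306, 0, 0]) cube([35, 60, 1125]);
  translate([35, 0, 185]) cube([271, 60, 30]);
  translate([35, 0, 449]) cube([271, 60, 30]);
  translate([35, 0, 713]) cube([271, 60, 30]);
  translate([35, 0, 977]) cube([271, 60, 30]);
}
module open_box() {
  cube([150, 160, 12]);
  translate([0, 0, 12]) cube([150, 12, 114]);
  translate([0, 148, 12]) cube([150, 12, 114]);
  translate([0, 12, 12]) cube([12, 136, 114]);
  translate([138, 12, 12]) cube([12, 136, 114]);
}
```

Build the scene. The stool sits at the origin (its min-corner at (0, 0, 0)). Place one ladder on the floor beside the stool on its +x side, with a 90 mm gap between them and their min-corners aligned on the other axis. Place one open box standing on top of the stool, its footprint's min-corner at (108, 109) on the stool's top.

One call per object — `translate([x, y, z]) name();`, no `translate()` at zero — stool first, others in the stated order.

stool();
translate([400, 0, 0]) ladder();
translate([108, 109, 424]) open_box();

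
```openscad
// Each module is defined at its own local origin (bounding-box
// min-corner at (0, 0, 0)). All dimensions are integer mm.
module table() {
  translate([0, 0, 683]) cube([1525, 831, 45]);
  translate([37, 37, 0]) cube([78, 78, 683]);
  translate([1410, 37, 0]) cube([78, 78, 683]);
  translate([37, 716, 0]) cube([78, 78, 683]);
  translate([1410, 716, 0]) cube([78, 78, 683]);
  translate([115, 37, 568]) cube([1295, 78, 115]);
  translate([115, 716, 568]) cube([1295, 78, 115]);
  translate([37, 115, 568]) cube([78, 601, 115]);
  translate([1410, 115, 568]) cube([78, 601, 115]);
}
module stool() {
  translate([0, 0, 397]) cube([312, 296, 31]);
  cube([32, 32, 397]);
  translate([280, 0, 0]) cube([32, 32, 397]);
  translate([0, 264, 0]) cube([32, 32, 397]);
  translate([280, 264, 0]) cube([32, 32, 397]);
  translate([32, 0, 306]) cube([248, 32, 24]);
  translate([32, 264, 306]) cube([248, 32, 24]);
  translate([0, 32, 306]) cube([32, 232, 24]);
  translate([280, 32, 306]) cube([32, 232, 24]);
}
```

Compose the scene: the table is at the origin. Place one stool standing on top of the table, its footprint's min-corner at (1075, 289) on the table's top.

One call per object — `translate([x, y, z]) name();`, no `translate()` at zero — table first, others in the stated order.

table();
translate([1075, 289, 728]) stool();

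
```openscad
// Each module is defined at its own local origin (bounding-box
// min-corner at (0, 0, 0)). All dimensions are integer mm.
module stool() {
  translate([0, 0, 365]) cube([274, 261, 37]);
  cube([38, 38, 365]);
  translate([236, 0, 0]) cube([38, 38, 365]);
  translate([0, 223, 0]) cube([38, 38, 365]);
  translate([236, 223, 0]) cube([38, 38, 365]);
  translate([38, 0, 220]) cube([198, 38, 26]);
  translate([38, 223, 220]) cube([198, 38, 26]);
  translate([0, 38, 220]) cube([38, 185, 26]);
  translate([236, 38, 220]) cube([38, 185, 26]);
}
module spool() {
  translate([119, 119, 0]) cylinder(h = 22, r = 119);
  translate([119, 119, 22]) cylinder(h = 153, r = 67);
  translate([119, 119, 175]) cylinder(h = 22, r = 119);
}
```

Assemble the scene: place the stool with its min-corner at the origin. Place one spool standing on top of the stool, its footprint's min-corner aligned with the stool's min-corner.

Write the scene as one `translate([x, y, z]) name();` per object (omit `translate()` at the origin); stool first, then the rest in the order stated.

stool();
translate([0, 0, 402]) spool();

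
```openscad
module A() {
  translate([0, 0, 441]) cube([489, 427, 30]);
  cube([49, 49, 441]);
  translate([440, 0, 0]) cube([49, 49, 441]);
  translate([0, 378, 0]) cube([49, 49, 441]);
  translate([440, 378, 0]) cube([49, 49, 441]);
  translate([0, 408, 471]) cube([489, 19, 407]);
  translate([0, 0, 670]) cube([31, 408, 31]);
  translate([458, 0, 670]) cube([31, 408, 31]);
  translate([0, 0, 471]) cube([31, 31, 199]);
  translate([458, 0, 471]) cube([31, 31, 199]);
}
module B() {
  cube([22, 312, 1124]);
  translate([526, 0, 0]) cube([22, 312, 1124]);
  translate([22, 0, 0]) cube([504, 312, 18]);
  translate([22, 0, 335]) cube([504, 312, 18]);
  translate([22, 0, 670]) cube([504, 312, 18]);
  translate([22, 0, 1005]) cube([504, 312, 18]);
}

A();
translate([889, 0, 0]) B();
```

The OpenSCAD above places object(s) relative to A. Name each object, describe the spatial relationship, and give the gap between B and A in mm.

The bookshelf's nearest face is 400 mm from the chair's +x face.

A is a chair. B is a bookshelf. The bookshelf is on the floor beside the chair on its +x side. The gap between the bookshelf and the chair is 400 mm.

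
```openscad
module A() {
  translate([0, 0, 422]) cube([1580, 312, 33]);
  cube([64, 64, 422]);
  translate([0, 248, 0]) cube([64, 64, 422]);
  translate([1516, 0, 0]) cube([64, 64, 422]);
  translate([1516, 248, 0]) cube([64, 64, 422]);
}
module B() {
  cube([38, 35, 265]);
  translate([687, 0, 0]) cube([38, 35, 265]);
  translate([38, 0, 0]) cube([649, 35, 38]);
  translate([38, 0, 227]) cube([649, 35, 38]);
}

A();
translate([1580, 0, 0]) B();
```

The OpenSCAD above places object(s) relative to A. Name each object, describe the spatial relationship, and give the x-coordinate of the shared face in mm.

A is a bench. B is a picture frame. The picture frame is against the bench's +x side, with their −y faces flush. The x-coordinate of the shared face is 1580 mm.

The bench's +x face and the picture frame's −x face are both at x = 1580 mm.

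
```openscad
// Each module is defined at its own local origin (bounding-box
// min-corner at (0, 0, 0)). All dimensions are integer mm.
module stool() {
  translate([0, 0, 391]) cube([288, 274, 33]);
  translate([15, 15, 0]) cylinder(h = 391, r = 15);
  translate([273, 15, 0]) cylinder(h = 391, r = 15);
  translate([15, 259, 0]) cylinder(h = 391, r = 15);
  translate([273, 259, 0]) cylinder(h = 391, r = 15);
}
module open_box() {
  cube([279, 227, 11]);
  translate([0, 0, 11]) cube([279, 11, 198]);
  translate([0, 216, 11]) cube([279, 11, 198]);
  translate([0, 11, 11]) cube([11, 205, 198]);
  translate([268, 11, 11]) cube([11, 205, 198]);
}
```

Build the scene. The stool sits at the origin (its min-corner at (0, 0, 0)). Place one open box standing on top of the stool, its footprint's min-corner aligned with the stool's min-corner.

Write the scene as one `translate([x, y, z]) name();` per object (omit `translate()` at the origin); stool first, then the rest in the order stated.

stool();
translate([0, 0, 424]) open_box();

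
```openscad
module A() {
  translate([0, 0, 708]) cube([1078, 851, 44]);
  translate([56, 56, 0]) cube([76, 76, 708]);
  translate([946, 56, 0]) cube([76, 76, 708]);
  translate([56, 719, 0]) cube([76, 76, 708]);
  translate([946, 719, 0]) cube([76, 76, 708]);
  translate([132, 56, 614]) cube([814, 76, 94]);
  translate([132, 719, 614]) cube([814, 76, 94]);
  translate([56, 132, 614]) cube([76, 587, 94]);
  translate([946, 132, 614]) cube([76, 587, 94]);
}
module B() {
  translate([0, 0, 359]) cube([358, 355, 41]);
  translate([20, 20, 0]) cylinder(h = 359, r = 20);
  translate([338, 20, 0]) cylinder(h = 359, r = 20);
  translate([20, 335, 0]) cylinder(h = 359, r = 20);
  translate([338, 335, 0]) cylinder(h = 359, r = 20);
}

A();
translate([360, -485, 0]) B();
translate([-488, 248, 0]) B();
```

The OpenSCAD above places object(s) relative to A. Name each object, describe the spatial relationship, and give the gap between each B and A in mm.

Each stool's nearest face is 130 mm from the table's bounding box.

A is a table. B is a stool. Two stools sit around the table at the −y, −x sides. The gap between each stool and the table is 130 mm.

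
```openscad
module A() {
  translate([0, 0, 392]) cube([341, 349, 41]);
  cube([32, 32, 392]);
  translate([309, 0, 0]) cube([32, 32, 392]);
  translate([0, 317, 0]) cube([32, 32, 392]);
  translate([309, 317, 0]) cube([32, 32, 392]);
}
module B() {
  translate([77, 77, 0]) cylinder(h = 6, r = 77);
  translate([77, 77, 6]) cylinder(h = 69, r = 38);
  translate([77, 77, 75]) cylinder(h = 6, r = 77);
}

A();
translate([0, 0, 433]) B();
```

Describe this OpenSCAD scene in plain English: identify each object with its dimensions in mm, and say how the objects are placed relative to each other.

A is a four-legged stool. The seat is a 341×349×41 mm slab whose top surface is at z = 433 mm; four square legs, each 32×32 mm in cross-section, run from the floor (z = 0) to the underside of the seat, each flush with a corner of the seat.

B is a spool: two coaxial disc flanges of radius 77 mm and thickness 6 mm, joined by a core cylinder of radius 38 mm and height 69 mm. The lower flange rests on z = 0 and the three cylinders share a vertical axis.

The spool is on top of the stool.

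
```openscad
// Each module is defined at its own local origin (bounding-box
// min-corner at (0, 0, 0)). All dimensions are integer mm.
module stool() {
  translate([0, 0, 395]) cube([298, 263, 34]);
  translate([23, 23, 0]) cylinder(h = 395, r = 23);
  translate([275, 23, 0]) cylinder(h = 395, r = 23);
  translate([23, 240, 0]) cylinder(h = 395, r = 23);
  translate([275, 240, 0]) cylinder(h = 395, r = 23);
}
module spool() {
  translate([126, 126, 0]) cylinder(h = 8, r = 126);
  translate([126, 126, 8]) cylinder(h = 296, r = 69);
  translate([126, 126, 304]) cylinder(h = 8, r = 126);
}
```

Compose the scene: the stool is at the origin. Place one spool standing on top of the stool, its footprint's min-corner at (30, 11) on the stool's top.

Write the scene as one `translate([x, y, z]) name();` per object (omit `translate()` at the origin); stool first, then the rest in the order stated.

stool();
translate([30, 11, 429]) spool();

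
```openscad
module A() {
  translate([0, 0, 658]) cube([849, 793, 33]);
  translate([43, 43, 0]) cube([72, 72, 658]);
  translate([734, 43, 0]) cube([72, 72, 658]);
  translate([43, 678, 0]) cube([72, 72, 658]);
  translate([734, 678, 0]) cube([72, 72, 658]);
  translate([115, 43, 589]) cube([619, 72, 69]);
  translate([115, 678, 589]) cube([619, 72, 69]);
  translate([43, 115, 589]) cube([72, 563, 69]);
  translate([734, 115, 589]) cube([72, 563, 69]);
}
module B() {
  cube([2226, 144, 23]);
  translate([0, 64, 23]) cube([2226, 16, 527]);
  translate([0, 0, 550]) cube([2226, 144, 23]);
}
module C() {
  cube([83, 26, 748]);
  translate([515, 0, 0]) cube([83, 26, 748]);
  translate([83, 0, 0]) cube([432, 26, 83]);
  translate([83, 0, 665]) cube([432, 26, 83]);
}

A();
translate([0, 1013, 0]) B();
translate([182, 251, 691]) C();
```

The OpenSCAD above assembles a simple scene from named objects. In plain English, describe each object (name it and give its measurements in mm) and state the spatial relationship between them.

A is a table: top 849 mm (x) × 793 mm (y), 33 mm thick, upper face at z = 691 mm, on four 72×72 mm square legs, each inset 43 mm from the nearest pair of top edges, running from z = 0 to the bottom of the top. Four apron rails, 72 mm thick and 69 mm tall, run between adjacent legs with their top edges flush with the underside of the top and their outer faces flush with the legs' outer faces.

B is an I-beam lying along x, 2226 mm long. Overall section height 573 mm. Two flanges 144 mm wide (y) and 23 mm thick, one on the floor and one at the top; a web 16 mm thick runs between them, centred on the flange width.

C is a rectangular picture frame lying in the x–z plane (depth along y). The opening is 432 mm wide (x) by 582 mm tall (z), surrounded by a border 83 mm wide on all four sides. The frame is 26 mm deep and is made of two full-height vertical stiles with two horizontal rails fitted between them.

The I-beam is on the floor beside the table on its +y side. The picture frame is on top of the table.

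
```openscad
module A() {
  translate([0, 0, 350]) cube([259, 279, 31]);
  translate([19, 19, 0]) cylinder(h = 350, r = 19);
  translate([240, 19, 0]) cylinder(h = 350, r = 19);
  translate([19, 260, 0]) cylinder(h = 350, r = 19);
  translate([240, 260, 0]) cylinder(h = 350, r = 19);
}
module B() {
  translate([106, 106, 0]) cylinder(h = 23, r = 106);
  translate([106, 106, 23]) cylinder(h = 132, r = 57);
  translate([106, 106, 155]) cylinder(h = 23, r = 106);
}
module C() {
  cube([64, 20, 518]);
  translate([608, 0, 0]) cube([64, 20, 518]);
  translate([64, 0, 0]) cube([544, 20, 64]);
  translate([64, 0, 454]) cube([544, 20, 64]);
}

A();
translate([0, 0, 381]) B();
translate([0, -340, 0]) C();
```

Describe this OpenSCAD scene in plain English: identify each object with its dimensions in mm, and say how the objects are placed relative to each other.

A is a simple wooden stool: a rectangular seat 259 mm (x) by 279 mm (y), 31 mm thick, top face at z = 381 mm, on four round legs, each 38 mm in diameter. The legs rest on z = 0, each leg's axis is inset half a diameter from the nearest pair of seat edges (so the leg's bounding box is flush with the corner).

B is a spool: two coaxial disc flanges of radius 106 mm and thickness 23 mm, joined by a core cylinder of radius 57 mm and height 132 mm. The lower flange rests on z = 0 and the three cylinders share a vertical axis.

C is a picture frame with a 544×390 mm rectangular opening (x by z) and a uniform 64 mm border on every side. Frame depth is 20 mm along y. It is built from two vertical stiles running the full outside height and two horizontal rails spanning the gap between the stiles.

The spool is on top of the stool. The picture frame is on the floor beside the stool on its −y side.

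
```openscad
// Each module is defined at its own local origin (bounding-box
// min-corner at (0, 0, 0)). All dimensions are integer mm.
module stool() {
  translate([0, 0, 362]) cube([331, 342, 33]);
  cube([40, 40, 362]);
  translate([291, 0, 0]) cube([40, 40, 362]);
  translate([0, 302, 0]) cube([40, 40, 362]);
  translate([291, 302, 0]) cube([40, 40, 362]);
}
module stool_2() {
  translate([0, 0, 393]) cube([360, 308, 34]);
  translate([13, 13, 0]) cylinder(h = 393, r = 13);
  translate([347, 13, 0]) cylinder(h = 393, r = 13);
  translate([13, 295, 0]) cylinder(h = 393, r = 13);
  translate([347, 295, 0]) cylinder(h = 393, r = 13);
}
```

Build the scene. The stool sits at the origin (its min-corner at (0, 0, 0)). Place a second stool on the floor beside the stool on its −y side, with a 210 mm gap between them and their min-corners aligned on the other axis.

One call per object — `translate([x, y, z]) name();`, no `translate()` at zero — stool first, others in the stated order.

stool();
translate([0, -518, 0]) stool_2();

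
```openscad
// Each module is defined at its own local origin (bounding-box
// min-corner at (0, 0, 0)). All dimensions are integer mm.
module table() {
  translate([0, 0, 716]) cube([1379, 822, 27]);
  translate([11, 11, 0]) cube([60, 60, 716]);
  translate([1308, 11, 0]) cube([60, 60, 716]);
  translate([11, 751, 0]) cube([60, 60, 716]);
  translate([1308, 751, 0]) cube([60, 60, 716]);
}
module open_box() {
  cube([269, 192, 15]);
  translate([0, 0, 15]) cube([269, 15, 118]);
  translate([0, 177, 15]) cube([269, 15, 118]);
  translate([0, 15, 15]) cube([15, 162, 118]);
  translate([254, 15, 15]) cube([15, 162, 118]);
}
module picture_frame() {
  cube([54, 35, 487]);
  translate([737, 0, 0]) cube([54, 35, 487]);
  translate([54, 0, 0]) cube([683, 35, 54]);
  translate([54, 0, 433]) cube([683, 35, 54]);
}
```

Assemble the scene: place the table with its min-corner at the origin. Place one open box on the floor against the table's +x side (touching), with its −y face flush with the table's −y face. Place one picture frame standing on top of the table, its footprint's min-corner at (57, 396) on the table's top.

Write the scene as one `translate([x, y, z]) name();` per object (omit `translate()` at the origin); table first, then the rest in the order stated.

table();
translate([1379, 0, 0]) open_box();
translate([57, 396, 743]) picture_frame();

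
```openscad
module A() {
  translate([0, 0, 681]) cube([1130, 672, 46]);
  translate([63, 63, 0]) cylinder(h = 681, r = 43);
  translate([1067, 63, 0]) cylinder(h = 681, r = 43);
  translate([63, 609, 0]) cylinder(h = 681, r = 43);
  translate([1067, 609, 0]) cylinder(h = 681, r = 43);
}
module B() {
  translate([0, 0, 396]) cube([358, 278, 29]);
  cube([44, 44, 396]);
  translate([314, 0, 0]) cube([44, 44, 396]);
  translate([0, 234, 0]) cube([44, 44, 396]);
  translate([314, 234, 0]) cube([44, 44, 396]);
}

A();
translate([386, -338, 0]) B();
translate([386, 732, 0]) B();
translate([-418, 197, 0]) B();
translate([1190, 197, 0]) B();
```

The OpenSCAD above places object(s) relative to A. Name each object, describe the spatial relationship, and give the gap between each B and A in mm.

A is a table. B is a stool. Four stools sit around the table at the −y, +y, −x, +x sides. The gap between each stool and the table is 60 mm.

Each stool's nearest face is 60 mm from the table's bounding box.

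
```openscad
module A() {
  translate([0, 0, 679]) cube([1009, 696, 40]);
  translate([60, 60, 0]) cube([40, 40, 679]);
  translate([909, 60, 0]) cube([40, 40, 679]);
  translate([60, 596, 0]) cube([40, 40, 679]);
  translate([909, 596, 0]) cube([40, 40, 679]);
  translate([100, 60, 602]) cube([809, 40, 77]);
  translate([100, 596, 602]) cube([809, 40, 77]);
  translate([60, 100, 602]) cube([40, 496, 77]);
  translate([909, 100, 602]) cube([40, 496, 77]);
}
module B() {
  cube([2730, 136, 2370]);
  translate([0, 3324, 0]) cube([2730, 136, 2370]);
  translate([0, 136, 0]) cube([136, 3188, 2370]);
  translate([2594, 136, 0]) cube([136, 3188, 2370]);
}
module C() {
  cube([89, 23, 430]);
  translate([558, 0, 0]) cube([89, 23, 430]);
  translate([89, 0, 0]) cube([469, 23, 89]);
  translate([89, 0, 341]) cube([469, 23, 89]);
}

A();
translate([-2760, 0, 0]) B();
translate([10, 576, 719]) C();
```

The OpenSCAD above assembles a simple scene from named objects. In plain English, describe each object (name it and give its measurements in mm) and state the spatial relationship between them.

A is a table with a 1009×696 mm rectangular top, 40 mm thick, top surface at z = 719 mm, supported by four 40×40 mm square legs, each inset 60 mm from the nearest pair of top edges, running from the floor. Four apron rails, 40 mm thick and 77 mm tall, run between adjacent legs with their top edges flush with the underside of the top and their outer faces flush with the legs' outer faces.

B is a box-shaped house frame (walls only): outside footprint 2730×3460 mm, wall height 2370 mm, wall thickness 136 mm. The two y-facing walls run the full x-width; the two x-facing walls fit between the inner faces of the y-facing walls.

C is a picture frame with a 469×252 mm rectangular opening (x by z) and a uniform 89 mm border on every side. Frame depth is 23 mm along y. It is built from two vertical stiles running the full outside height and two horizontal rails spanning the gap between the stiles.

The house frame is on the floor beside the table on its −x side. The picture frame is on top of the table.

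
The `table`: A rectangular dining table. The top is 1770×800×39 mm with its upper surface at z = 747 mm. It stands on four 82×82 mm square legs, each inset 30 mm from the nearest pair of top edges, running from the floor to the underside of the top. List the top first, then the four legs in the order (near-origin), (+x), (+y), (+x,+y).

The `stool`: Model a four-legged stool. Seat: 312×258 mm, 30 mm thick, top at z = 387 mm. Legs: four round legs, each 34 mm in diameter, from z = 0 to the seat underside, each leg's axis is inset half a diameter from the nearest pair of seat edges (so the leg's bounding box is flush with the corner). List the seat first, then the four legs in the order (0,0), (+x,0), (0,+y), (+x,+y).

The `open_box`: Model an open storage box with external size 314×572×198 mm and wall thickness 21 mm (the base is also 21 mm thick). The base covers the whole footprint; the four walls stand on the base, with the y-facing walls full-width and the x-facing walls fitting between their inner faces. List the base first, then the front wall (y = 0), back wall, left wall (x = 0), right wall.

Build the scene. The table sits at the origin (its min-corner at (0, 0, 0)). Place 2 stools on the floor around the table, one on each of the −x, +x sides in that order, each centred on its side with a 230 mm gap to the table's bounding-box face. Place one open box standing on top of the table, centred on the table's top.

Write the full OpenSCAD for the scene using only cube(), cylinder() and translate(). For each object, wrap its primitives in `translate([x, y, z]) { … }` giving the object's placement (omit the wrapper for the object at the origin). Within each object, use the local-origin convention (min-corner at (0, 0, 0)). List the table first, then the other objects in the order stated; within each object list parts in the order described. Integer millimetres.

translate([0, 0, 708]) cube([1770, 800, 39]);
translate([30, 30, 0]) cube([82, 82, 708]);
translate([1658, 30, 0]) cube([82, 82, 708]);
translate([30, 688, 0]) cube([82, 82, 708]);
translate([1658, 688, 0]) cube([82, 82, 708]);
translate([-542, 271, 0]) {
  translate([0, 0, 357]) cube([312, 258, 30]);
  translate([17, 17, 0]) cylinder(h = 357, r = 17);
  translate([295, 17, 0]) cylinder(h = 357, r = 17);
  translate([17, 241, 0]) cylinder(h = 357, r = 17);
  translate([295, 241, 0]) cylinder(h = 357, r = 17);
}
translate([2000, 271, 0]) {
  translate([0, 0, 357]) cube([312, 258, 30]);
  translate([17, 17, 0]) cylinder(h = 357, r = 17);
  translate([295, 17, 0]) cylinder(h = 357, r = 17);
  translate([17, 241, 0]) cylinder(h = 357, r = 17);
  translate([295, 241, 0]) cylinder(h = 357, r = 17);
}
translate([728, 114, 747]) {
  cube([314, 572, 21]);
  translate([0, 0, 21]) cube([314, 21, 177]);
  translate([0, 551, 21]) cube([314, 21, 177]);
  translate([0, 21, 21]) cube([21, 530, 177]);
  translate([293, 21, 21]) cube([21, 530, 177]);
}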